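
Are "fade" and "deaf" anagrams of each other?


Word 1: "fade" → sorted: adef
Word 2: "deaf" → sorted: adef
Same letters? adef == adef
Anagram = Yes


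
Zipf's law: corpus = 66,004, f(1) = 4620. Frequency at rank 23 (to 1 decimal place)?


Zipf's law: f(r) = f(1) / r
f(1) = 4620
f(23) = 4620 / 23
= 200.9 occurrences


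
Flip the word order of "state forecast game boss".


Original: "state forecast game boss"
Words (1..n): state | forecast | game | boss
Reversed (n..1): boss | game | forecast | state
Result = "boss game forecast state"


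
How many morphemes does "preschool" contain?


Word: "preschool"
Morphemes: pre- | school
Each morpheme carries meaning
= 2 morphemes


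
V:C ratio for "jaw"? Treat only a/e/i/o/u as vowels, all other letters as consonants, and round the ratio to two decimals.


Word: "jaw"
Vowels (a,e,i,o,u): 1
Consonants: 2
Ratio = 1/2
= 0.50


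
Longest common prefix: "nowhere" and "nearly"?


Word 1: "nowhere"
Word 2: "nearly"
Comparing from start:
  Pos 0: 'n' == 'n'
  Pos 1: 'o' != 'e' (stop)
LCP = "n" (length 1)


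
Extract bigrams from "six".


Word: "six" (length 3)
Number of bigrams = 3 - 2 + 1 = 2
  Position 0: "si"
  Position 1: "ix"
Bigrams = "si", "ix"


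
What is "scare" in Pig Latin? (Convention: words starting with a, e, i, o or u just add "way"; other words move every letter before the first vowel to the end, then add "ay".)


Word: "scare"
Starts with consonant(s) → move to end, add 'ay'
Consonant cluster: "sc"
Pig Latin = "arescay"


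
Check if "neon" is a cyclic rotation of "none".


Word: "none", Candidate: "neon"
Method: check if candidate is substring of word+word
"nonenone" contains "neon"? No
Is rotation = No


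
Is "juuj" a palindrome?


Word: "juuj"
Reversed: "juuj"
Forward == Backward? juuj == juuj
Palindrome = Yes


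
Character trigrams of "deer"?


Word: "deer" (length 4)
Number of trigrams = 4 - 3 + 1 = 2
  Position 0: "dee"
  Position 1: "eer"
Trigrams = "dee", "eer"


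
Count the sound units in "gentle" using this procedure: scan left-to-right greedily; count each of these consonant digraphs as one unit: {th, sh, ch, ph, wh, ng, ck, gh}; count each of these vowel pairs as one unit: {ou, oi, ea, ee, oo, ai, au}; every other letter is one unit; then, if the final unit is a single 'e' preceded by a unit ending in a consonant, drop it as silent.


Word: "gentle" (6 letters)
Left-to-right scan:
  [1] 'g' (letter)
  [2] 'e' (letter)
  [3] 'n' (letter)
  [4] 't' (letter)
  [5] 'l' (letter)
  [6] 'e' (letter)
Units from scan: 6
Final unit is 'e' after a consonant -> drop as silent (-1)
Sound units = 5 units


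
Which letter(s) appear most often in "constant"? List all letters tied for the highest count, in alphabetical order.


Word: "constant"
Letter counts:
  'a': 1
  'c': 1
  'n': 2
  'o': 1
  's': 1
  't': 2
Maximum count = 2
Most frequent = 'n', 't' (2 times each)


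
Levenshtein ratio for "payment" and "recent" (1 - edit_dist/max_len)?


Word 1: "payment" (length 7)
Word 2: "recent" (length 6)
One optimal edit sequence:
  1. delete 'p'  (+1)
  2. substitute 'a' -> 'r'  (+1)
  3. substitute 'y' -> 'e'  (+1)
  4. substitute 'm' -> 'c'  (+1)
  5. keep 'e'
  6. keep 'n'
  7. keep 't'
Edit distance = 4
Max length = max(7, 6) = 7
Similarity = 1 - 4/7
= 0.4286


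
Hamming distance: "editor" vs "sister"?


Comparing character by character (same length = 6):
  Pos 0: 'e' vs 's' !=
  Pos 1: 'd' vs 'i' !=
  Pos 2: 'i' vs 's' !=
  Pos 3: 't' vs 't' =
  Pos 4: 'o' vs 'e' !=
  Pos 5: 'r' vs 'r' =
Hamming distance = 4


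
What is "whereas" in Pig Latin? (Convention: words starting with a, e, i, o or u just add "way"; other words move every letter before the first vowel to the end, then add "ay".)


Word: "whereas"
Starts with consonant(s) → move to end, add 'ay'
Consonant cluster: "wh"
Pig Latin = "ereaswhay"


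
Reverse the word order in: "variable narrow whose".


Original: "variable narrow whose"
Words (1..n): variable | narrow | whose
Reversed (n..1): whose | narrow | variable
Result = "whose narrow variable"


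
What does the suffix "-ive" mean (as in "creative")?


Suffix: -ive
Example: creative = create + -ive, with a spelling change
Meaning = tending to


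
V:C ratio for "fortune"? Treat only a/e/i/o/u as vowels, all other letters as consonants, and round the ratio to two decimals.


Word: "fortune"
Vowels (a,e,i,o,u): 3
Consonants: 4
Ratio = 3/4
= 0.75


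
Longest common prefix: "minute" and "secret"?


Word 1: "minute"
Word 2: "secret"
Comparing from start:
  Pos 0: 'm' != 's' (stop)
LCP = "" (length 0)


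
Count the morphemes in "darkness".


Word: "darkness"
Morphemes: dark + -ness
Each morpheme carries meaning
= 2 morphemes


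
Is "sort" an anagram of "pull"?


Word 1: "pull" → sorted: llpu
Word 2: "sort" → sorted: orst
Same letters? llpu != orst
Anagram = No


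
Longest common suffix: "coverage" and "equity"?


Word 1: "coverage"
Word 2: "equity"
Comparing from end:
  Pos -1: 'e' != 'y' (stop)
LCS = "" (length 0)


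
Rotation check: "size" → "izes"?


Word: "size", Candidate: "izes"
Method: check if candidate is substring of word+word
"sizesize" contains "izes"? Yes
Is rotation = Yes


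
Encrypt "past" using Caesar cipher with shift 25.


Word: "past"
Shift: 25
Each letter → (letter + shift) mod 26:
  'p' (15) + 25 = 14 → 'o'
  'a' (0) + 25 = 25 → 'z'
  's' (18) + 25 = 17 → 'r'
  't' (19) + 25 = 18 → 's'
Result = "ozrs"


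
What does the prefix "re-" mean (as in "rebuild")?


Prefix: re-
Example: rebuild = re- + build
Meaning = again


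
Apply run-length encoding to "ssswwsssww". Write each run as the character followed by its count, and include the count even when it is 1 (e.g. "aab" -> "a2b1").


String: "ssswwsssww"
Scanning for consecutive runs:
  's' x 3
  'w' x 2
  's' x 3
  'w' x 2
RLE = "s3w2s3w2"


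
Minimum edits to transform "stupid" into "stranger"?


Word 1: "stupid" (length 6)
Word 2: "stranger" (length 8)
One optimal edit sequence (insert/delete/substitute each cost 1):
  1. keep 's'
  2. keep 't'
  3. insert 'r'  (+1)
  4. insert 'a'  (+1)
  5. substitute 'u' -> 'n'  (+1)
  6. substitute 'p' -> 'g'  (+1)
  7. substitute 'i' -> 'e'  (+1)
  8. substitute 'd' -> 'r'  (+1)
Total edit operations: 6
Edit distance = 6


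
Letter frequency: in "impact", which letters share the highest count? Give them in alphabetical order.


Word: "impact"
Letter counts:
  'a': 1
  'c': 1
  'i': 1
  'm': 1
  'p': 1
  't': 1
Maximum count = 1
Most frequent = 'a', 'c', 'i', 'm', 'p', 't' (1 time each)


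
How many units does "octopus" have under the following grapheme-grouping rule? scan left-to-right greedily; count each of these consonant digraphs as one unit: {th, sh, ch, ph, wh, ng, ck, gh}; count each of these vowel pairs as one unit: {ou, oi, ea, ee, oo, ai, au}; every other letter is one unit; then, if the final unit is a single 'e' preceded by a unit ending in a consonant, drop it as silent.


Word: "octopus" (7 letters)
Left-to-right scan:
  [1] 'o' (letter)
  [2] 'c' (letter)
  [3] 't' (letter)
  [4] 'o' (letter)
  [5] 'p' (letter)
  [6] 'u' (letter)
  [7] 's' (letter)
Units from scan: 7
Sound units = 7 units


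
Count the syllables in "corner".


Word: "corner"
Syllable breakdown: cor · ner
Counting: 2 parts
= 2 syllables


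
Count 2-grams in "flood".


Word: "flood" (length 5)
Number of 2-grams = length - 2 + 1 = 5 - 2 + 1
= 4


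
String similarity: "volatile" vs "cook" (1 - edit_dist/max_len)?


Word 1: "volatile" (length 8)
Word 2: "cook" (length 4)
One optimal edit sequence:
  1. substitute 'v' -> 'c'  (+1)
  2. keep 'o'
  3. delete 'l'  (+1)
  4. delete 'a'  (+1)
  5. delete 't'  (+1)
  6. delete 'i'  (+1)
  7. substitute 'l' -> 'o'  (+1)
  8. substitute 'e' -> 'k'  (+1)
Edit distance = 7
Max length = max(8, 4) = 8
Similarity = 1 - 7/8
= 0.1250


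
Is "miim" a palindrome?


Word: "miim"
Reversed: "miim"
Forward == Backward? miim == miim
Palindrome = Yes


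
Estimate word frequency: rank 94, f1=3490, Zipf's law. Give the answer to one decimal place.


Zipf's law: f(r) = f(1) / r
f(1) = 3490
f(94) = 3490 / 94
= 37.1 occurrences


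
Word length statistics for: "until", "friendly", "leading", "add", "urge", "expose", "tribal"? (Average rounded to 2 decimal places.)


Lengths: "until"=5, "friendly"=8, "leading"=7, "add"=3, "urge"=4, "expose"=6, "tribal"=6
Sum = 39, Count = 7
Average = 39/7 = 5.57
= avg=5.57, min=3, max=8


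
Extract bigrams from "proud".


Word: "proud" (length 5)
Number of bigrams = 5 - 2 + 1 = 4
  Position 0: "pr"
  Position 1: "ro"
  Position 2: "ou"
  Position 3: "ud"
Bigrams = "pr", "ro", "ou", "ud"


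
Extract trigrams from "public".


Word: "public" (length 6)
Number of trigrams = 6 - 3 + 1 = 4
  Position 0: "pub"
  Position 1: "ubl"
  Position 2: "bli"
  Position 3: "lic"
Trigrams = "pub", "ubl", "bli", "lic"


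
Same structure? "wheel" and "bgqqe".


Pattern of "wheel": [0, 1, 2, 2, 3]
Pattern of "bgqqe": [0, 1, 2, 2, 3]
Patterns match
Same pattern = Yes


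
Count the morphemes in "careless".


Word: "careless"
Morphemes: care | -less
Each morpheme carries meaning
= 2 morphemes


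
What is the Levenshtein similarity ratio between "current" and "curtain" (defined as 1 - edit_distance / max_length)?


Word 1: "current" (length 7)
Word 2: "curtain" (length 7)
One optimal edit sequence:
  1. keep 'c'
  2. keep 'u'
  3. keep 'r'
  4. substitute 'r' -> 't'  (+1)
  5. substitute 'e' -> 'a'  (+1)
  6. substitute 'n' -> 'i'  (+1)
  7. substitute 't' -> 'n'  (+1)
Edit distance = 4
Max length = max(7, 7) = 7
Similarity = 1 - 4/7
= 0.4286


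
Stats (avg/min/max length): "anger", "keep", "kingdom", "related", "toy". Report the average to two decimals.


Lengths: "anger"=5, "keep"=4, "kingdom"=7, "related"=7, "toy"=3
Sum = 26, Count = 5
Average = 26/5 = 5.20
= avg=5.20, min=3, max=7


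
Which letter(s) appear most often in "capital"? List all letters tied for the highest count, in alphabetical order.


Word: "capital"
Letter counts:
  'a': 2
  'c': 1
  'i': 1
  'l': 1
  'p': 1
  't': 1
Maximum count = 2
Most frequent = 'a' (2 times each)


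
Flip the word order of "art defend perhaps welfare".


Original: "art defend perhaps welfare"
Words (1..n): art | defend | perhaps | welfare
Reversed (n..1): welfare | perhaps | defend | art
Result = "welfare perhaps defend art"


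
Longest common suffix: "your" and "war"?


Word 1: "your"
Word 2: "war"
Comparing from end:
  Pos -1: 'r' == 'r'
  Pos -2: 'u' != 'a' (stop)
LCS = "r" (length 1)


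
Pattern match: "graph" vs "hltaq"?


Pattern of "graph": [0, 1, 2, 3, 4]
Pattern of "hltaq": [0, 1, 2, 3, 4]
Patterns match
Same pattern = Yes


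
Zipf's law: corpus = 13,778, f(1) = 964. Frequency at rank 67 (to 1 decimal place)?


Zipf's law: f(r) = f(1) / r
f(1) = 964
f(67) = 964 / 67
= 14.4 occurrences


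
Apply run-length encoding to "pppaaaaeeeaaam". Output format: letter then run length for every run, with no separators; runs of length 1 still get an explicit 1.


String: "pppaaaaeeeaaam"
Scanning for consecutive runs:
  'p' x 3
  'a' x 4
  'e' x 3
  'a' x 3
  'm' x 1
RLE = "p3a4e3a3m1"


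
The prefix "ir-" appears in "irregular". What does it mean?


Prefix: ir-
Example: irregular = ir- + regular
Meaning = not


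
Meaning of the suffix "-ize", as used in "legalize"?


Suffix: -ize
As in: legalize -> legal + -ize
Meaning = to make


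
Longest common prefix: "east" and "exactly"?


Word 1: "east"
Word 2: "exactly"
Comparing from start:
  Pos 0: 'e' == 'e'
  Pos 1: 'a' != 'x' (stop)
LCP = "e" (length 1)


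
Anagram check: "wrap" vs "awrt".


Word 1: "wrap" → sorted: aprw
Word 2: "awrt" → sorted: artw
Same letters? aprw != artw
Anagram = No


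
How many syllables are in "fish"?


Word: "fish"
Syllable breakdown: fish
Counting: 1 part
= 1 syllable


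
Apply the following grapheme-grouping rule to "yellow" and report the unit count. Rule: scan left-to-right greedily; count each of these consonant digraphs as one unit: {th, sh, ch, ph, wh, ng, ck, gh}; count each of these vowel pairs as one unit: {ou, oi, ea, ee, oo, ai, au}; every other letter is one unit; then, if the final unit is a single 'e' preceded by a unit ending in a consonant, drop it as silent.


Word: "yellow" (6 letters)
Left-to-right scan:
  1. 'y' (letter)
  2. 'e' (letter)
  3. 'l' (letter)
  4. 'l' (letter)
  5. 'o' (letter)
  6. 'w' (letter)
Units from scan: 6
Sound units = 6 units


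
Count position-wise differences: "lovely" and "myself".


Comparing character by character (same length = 6):
  Pos 0: 'l' vs 'm' !=
  Pos 1: 'o' vs 'y' !=
  Pos 2: 'v' vs 's' !=
  Pos 3: 'e' vs 'e' =
  Pos 4: 'l' vs 'l' =
  Pos 5: 'y' vs 'f' !=
Hamming distance = 4


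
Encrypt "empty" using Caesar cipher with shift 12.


Word: "empty"
Shift: 12
Each letter → (letter + shift) mod 26:
  'e' (4) + 12 = 16 → 'q'
  'm' (12) + 12 = 24 → 'y'
  'p' (15) + 12 = 1 → 'b'
  't' (19) + 12 = 5 → 'f'
  'y' (24) + 12 = 10 → 'k'
Result = "qybfk"


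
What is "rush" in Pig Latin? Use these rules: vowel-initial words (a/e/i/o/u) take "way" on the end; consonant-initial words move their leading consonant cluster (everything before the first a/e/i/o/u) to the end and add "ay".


Word: "rush"
Starts with consonant(s) → move to end, add 'ay'
Consonant cluster: "r"
Pig Latin = "ushray"


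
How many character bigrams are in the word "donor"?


Word: "donor" (length 5)
Number of 2-grams = length - 2 + 1 = 5 - 2 + 1
= 4


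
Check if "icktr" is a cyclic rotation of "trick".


Word: "trick", Candidate: "icktr"
Method: check if candidate is substring of word+word
"tricktrick" contains "icktr"? Yes
Is rotation = Yes


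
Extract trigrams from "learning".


Word: "learning" (length 8)
Number of trigrams = 8 - 3 + 1 = 6
  Position 0: "lea"
  Position 1: "ear"
  Position 2: "arn"
  Position 3: "rni"
  Position 4: "nin"
  Position 5: "ing"
Trigrams = "lea", "ear", "arn", "rni", "nin", "ing"


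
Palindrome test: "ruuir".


Word: "ruuir"
Reversed: "riuur"
Forward == Backward? ruuir != riuur
Palindrome = No


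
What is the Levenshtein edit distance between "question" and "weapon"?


Word 1: "question" (length 8)
Word 2: "weapon" (length 6)
One optimal edit sequence (insert/delete/substitute each cost 1):
  1. delete 'q'  (+1)
  2. substitute 'u' -> 'w'  (+1)
  3. keep 'e'
  4. delete 's'  (+1)
  5. substitute 't' -> 'a'  (+1)
  6. substitute 'i' -> 'p'  (+1)
  7. keep 'o'
  8. keep 'n'
Total edit operations: 5
Edit distance = 5


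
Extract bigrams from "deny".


Word: "deny" (length 4)
Number of bigrams = 4 - 2 + 1 = 3
  Position 0: "de"
  Position 1: "en"
  Position 2: "ny"
Bigrams = "de", "en", "ny"


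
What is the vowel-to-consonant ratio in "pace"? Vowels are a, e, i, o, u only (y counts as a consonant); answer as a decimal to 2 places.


Word: "pace"
Vowels (a,e,i,o,u): 2
Consonants: 2
Ratio = 2/2
= 1.00


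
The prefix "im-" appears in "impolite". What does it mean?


Prefix: im-
As in: impolite -> im- + polite
Meaning = not / into


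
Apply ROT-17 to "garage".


Word: "garage"
Shift: 17
Each letter → (letter + shift) mod 26:
  'g' (6) + 17 = 23 → 'x'
  'a' (0) + 17 = 17 → 'r'
  'r' (17) + 17 = 8 → 'i'
  'a' (0) + 17 = 17 → 'r'
  'g' (6) + 17 = 23 → 'x'
  'e' (4) + 17 = 21 → 'v'
Result = "xrirxv"


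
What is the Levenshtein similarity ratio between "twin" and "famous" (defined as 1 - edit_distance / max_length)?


Word 1: "twin" (length 4)
Word 2: "famous" (length 6)
One optimal edit sequence:
  1. insert 'f'  (+1)
  2. insert 'a'  (+1)
  3. substitute 't' -> 'm'  (+1)
  4. substitute 'w' -> 'o'  (+1)
  5. substitute 'i' -> 'u'  (+1)
  6. substitute 'n' -> 's'  (+1)
Edit distance = 6
Max length = max(4, 6) = 6
Similarity = 1 - 6/6
= 0.0000


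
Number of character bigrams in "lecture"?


Word: "lecture" (length 7)
Number of 2-grams = length - 2 + 1 = 7 - 2 + 1
= 6


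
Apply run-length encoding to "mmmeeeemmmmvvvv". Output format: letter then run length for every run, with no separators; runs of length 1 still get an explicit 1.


String: "mmmeeeemmmmvvvv"
Scanning for consecutive runs:
  'm' x 3
  'e' x 4
  'm' x 4
  'v' x 4
RLE = "m3e4m4v4"


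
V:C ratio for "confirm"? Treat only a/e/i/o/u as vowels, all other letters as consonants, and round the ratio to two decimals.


Word: "confirm"
Vowels (a,e,i,o,u): 2
Consonants: 5
Ratio = 2/5
= 0.40


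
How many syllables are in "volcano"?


Word: "volcano"
Syllable breakdown: vol-ca-no
Counting: 3 parts
= 3 syllables


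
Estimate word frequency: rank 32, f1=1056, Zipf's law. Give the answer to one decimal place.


Zipf's law: f(r) = f(1) / r
f(1) = 1056
f(32) = 1056 / 32
= 33.0 occurrences


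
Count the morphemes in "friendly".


Word: "friendly"
Morphemes: friend + -ly
Each morpheme carries meaning
= 2 morphemes


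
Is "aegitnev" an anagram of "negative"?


Word 1: "negative" → sorted: aeegintv
Word 2: "aegitnev" → sorted: aeegintv
Same letters? aeegintv == aeegintv
Anagram = Yes


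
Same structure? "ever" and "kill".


Pattern of "ever": [0, 1, 0, 2]
Pattern of "kill": [0, 1, 2, 2]
Patterns do not match
Same pattern = No


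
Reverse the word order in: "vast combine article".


Original: "vast combine article"
Words (1..n): vast | combine | article
Reversed (n..1): article | combine | vast
Result = "article combine vast"


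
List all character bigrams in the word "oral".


Word: "oral" (length 4)
Number of bigrams = 4 - 2 + 1 = 3
  Position 0: "or"
  Position 1: "ra"
  Position 2: "al"
Bigrams = "or", "ra", "al"


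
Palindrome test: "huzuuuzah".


Word: "huzuuuzah"
Reversed: "hazuuuzuh"
Forward == Backward? huzuuuzah != hazuuuzuh
Palindrome = No


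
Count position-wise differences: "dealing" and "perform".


Comparing character by character (same length = 7):
  Pos 0: 'd' vs 'p' !=
  Pos 1: 'e' vs 'e' =
  Pos 2: 'a' vs 'r' !=
  Pos 3: 'l' vs 'f' !=
  Pos 4: 'i' vs 'o' !=
  Pos 5: 'n' vs 'r' !=
  Pos 6: 'g' vs 'm' !=
Hamming distance = 6


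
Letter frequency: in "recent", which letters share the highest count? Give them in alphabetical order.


Word: "recent"
Letter counts:
  'c': 1
  'e': 2
  'n': 1
  'r': 1
  't': 1
Maximum count = 2
Most frequent = 'e' (2 times each)


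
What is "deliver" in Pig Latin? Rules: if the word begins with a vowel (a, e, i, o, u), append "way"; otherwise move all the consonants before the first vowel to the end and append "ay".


Word: "deliver"
Starts with consonant(s) → move to end, add 'ay'
Consonant cluster: "d"
Pig Latin = "eliverday"


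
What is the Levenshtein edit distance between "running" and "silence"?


Word 1: "running" (length 7)
Word 2: "silence" (length 7)
One optimal edit sequence (insert/delete/substitute each cost 1):
  1. substitute 'r' -> 's'  (+1)
  2. substitute 'u' -> 'i'  (+1)
  3. substitute 'n' -> 'l'  (+1)
  4. substitute 'n' -> 'e'  (+1)
  5. substitute 'i' -> 'n'  (+1)
  6. substitute 'n' -> 'c'  (+1)
  7. substitute 'g' -> 'e'  (+1)
Total edit operations: 7
Edit distance = 7


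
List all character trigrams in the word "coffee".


Word: "coffee" (length 6)
Number of trigrams = 6 - 3 + 1 = 4
  Position 0: "cof"
  Position 1: "off"
  Position 2: "ffe"
  Position 3: "fee"
Trigrams = "cof", "off", "ffe", "fee"


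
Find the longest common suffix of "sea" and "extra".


Word 1: "sea"
Word 2: "extra"
Comparing from end:
  Pos -1: 'a' == 'a'
  Pos -2: 'e' != 'r' (stop)
LCS = "a" (length 1)


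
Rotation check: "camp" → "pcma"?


Word: "camp", Candidate: "pcma"
Method: check if candidate is substring of word+word
"campcamp" contains "pcma"? No
Is rotation = No


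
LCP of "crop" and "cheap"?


Word 1: "crop"
Word 2: "cheap"
Comparing from start:
  Pos 0: 'c' == 'c'
  Pos 1: 'r' != 'h' (stop)
LCP = "c" (length 1)


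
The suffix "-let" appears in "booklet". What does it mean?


Suffix: -let
Example: booklet (book + -let)
Meaning = small


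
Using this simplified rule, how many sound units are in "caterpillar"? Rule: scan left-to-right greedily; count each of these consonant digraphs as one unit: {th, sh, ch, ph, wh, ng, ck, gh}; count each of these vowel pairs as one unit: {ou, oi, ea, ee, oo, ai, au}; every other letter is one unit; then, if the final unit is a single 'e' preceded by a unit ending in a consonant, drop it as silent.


Word: "caterpillar" (11 letters)
Left-to-right scan:
  (1) 'c' (letter)
  (2) 'a' (letter)
  (3) 't' (letter)
  (4) 'e' (letter)
  (5) 'r' (letter)
  (6) 'p' (letter)
  (7) 'i' (letter)
  (8) 'l' (letter)
  (9) 'l' (letter)
  (10) 'a' (letter)
  (11) 'r' (letter)
Units from scan: 11
Sound units = 11 units


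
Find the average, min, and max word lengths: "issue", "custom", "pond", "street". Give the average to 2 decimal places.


Lengths: "issue"=5, "custom"=6, "pond"=4, "street"=6
Sum = 21, Count = 4
Average = 21/4 = 5.25
= avg=5.25, min=4, max=6


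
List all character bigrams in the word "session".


Word: "session" (length 7)
Number of bigrams = 7 - 2 + 1 = 6
  Position 0: "se"
  Position 1: "es"
  Position 2: "ss"
  Position 3: "si"
  Position 4: "io"
  Position 5: "on"
Bigrams = "se", "es", "ss", "si", "io", "on"


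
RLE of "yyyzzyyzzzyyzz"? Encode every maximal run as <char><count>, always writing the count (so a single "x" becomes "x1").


String: "yyyzzyyzzzyyzz"
Scanning for consecutive runs:
  'y' x 3
  'z' x 2
  'y' x 2
  'z' x 3
  'y' x 2
  'z' x 2
RLE = "y3z2y2z3y2z2"


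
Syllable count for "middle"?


Word: "middle"
Syllable breakdown: mid | dle
Counting: 2 parts
= 2 syllables


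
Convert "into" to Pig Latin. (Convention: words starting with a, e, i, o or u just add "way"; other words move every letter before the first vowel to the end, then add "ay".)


Word: "into"
Starts with vowel → add 'way'
Pig Latin = "intoway"


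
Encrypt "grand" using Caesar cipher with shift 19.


Word: "grand"
Shift: 19
Each letter → (letter + shift) mod 26:
  'g' (6) + 19 = 25 → 'z'
  'r' (17) + 19 = 10 → 'k'
  'a' (0) + 19 = 19 → 't'
  'n' (13) + 19 = 6 → 'g'
  'd' (3) + 19 = 22 → 'w'
Result = "zktgw"


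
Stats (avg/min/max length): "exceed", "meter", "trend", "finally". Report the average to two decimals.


Lengths: "exceed"=6, "meter"=5, "trend"=5, "finally"=7
Sum = 23, Count = 4
Average = 23/4 = 5.75
= avg=5.75, min=5, max=7


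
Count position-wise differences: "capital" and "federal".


Comparing character by character (same length = 7):
  Pos 0: 'c' vs 'f' !=
  Pos 1: 'a' vs 'e' !=
  Pos 2: 'p' vs 'd' !=
  Pos 3: 'i' vs 'e' !=
  Pos 4: 't' vs 'r' !=
  Pos 5: 'a' vs 'a' =
  Pos 6: 'l' vs 'l' =
Hamming distance = 5


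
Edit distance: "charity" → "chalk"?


Word 1: "charity" (length 7)
Word 2: "chalk" (length 5)
One optimal edit sequence (insert/delete/substitute each cost 1):
  1. keep 'c'
  2. keep 'h'
  3. keep 'a'
  4. delete 'r'  (+1)
  5. delete 'i'  (+1)
  6. substitute 't' -> 'l'  (+1)
  7. substitute 'y' -> 'k'  (+1)
Total edit operations: 4
Edit distance = 4


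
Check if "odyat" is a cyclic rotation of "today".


Word: "today", Candidate: "odyat"
Method: check if candidate is substring of word+word
"todaytoday" contains "odyat"? No
Is rotation = No


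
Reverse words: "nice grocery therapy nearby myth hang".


Original: "nice grocery therapy nearby myth hang"
Words (1..n): nice | grocery | therapy | nearby | myth | hang
Reversed (n..1): hang | myth | nearby | therapy | grocery | nice
Result = "hang myth nearby therapy grocery nice"


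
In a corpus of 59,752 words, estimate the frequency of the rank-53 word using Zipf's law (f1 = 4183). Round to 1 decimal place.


Zipf's law: f(r) = f(1) / r
f(1) = 4183
f(53) = 4183 / 53
= 78.9 occurrences


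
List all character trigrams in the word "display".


Word: "display" (length 7)
Number of trigrams = 7 - 3 + 1 = 5
  Position 0: "dis"
  Position 1: "isp"
  Position 2: "spl"
  Position 3: "pla"
  Position 4: "lay"
Trigrams = "dis", "isp", "spl", "pla", "lay"


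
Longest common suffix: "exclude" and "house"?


Word 1: "exclude"
Word 2: "house"
Comparing from end:
  Pos -1: 'e' == 'e'
  Pos -2: 'd' != 's' (stop)
LCS = "e" (length 1)


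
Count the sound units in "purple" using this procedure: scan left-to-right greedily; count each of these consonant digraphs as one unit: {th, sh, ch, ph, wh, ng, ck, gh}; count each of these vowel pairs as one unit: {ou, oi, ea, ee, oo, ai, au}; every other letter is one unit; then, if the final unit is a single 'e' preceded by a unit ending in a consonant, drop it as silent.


Word: "purple" (6 letters)
Left-to-right scan:
  1. 'p' (letter)
  2. 'u' (letter)
  3. 'r' (letter)
  4. 'p' (letter)
  5. 'l' (letter)
  6. 'e' (letter)
Units from scan: 6
Final unit is 'e' after a consonant -> drop as silent (-1)
Sound units = 5 units


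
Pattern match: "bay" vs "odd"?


Pattern of "bay": [0, 1, 2]
Pattern of "odd": [0, 1, 1]
Patterns do not match
Same pattern = No


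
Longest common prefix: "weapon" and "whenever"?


Word 1: "weapon"
Word 2: "whenever"
Comparing from start:
  Pos 0: 'w' == 'w'
  Pos 1: 'e' != 'h' (stop)
LCP = "w" (length 1)


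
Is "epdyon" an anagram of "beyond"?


Word 1: "beyond" → sorted: bdenoy
Word 2: "epdyon" → sorted: denopy
Same letters? bdenoy != denopy
Anagram = No


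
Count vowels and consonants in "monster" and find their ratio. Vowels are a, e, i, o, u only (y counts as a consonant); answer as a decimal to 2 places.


Word: "monster"
Vowels (a,e,i,o,u): 2
Consonants: 5
Ratio = 2/5
= 0.40


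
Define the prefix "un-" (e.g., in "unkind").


Prefix: un-
As in: unkind -> un- + kind
Meaning = not / reverse


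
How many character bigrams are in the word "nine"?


Word: "nine" (length 4)
Number of 2-grams = length - 2 + 1 = 4 - 2 + 1
= 3


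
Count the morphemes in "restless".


Word: "restless"
Morphemes: rest | -less
Each morpheme carries meaning
= 2 morphemes


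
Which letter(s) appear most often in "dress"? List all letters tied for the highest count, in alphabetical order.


Word: "dress"
Letter counts:
  'd': 1
  'e': 1
  'r': 1
  's': 2
Maximum count = 2
Most frequent = 's' (2 times each)


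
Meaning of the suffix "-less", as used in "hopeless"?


Suffix: -less
Example: hopeless = hope + -less
Meaning = without


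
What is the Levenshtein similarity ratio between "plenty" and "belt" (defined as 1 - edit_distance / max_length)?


Word 1: "plenty" (length 6)
Word 2: "belt" (length 4)
One optimal edit sequence:
  1. delete 'p'  (+1)
  2. substitute 'l' -> 'b'  (+1)
  3. keep 'e'
  4. substitute 'n' -> 'l'  (+1)
  5. keep 't'
  6. delete 'y'  (+1)
Edit distance = 4
Max length = max(6, 4) = 6
Similarity = 1 - 4/6
= 0.3333


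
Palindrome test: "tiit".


Word: "tiit"
Reversed: "tiit"
Forward == Backward? tiit == tiit
Palindrome = Yes


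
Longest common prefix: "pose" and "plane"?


Word 1: "pose"
Word 2: "plane"
Comparing from start:
  Pos 0: 'p' == 'p'
  Pos 1: 'o' != 'l' (stop)
LCP = "p" (length 1)


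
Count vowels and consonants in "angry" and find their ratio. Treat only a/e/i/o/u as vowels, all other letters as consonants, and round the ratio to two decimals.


Word: "angry"
Vowels (a,e,i,o,u): 1
Consonants: 4
Ratio = 1/4
= 0.25


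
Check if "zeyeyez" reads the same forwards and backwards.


Word: "zeyeyez"
Reversed: "zeyeyez"
Forward == Backward? zeyeyez == zeyeyez
Palindrome = Yes


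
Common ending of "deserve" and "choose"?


Word 1: "deserve"
Word 2: "choose"
Comparing from end:
  Pos -1: 'e' == 'e'
  Pos -2: 'v' != 's' (stop)
LCS = "e" (length 1)


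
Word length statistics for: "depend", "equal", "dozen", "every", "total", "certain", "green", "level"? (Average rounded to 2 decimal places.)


Lengths: "depend"=6, "equal"=5, "dozen"=5, "every"=5, "total"=5, "certain"=7, "green"=5, "level"=5
Sum = 43, Count = 8
Average = 43/8 = 5.38
= avg=5.38, min=5, max=7


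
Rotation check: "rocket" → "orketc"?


Word: "rocket", Candidate: "orketc"
Method: check if candidate is substring of word+word
"rocketrocket" contains "orketc"? No
Is rotation = No


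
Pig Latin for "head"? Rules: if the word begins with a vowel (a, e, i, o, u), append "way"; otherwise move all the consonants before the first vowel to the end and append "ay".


Word: "head"
Starts with consonant(s) → move to end, add 'ay'
Consonant cluster: "h"
Pig Latin = "eadhay"


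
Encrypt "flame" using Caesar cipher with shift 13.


Word: "flame"
Shift: 13
Each letter → (letter + shift) mod 26:
  'f' (5) + 13 = 18 → 's'
  'l' (11) + 13 = 24 → 'y'
  'a' (0) + 13 = 13 → 'n'
  'm' (12) + 13 = 25 → 'z'
  'e' (4) + 13 = 17 → 'r'
Result = "synzr"


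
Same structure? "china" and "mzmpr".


Pattern of "china": [0, 1, 2, 3, 4]
Pattern of "mzmpr": [0, 1, 0, 2, 3]
Patterns do not match
Same pattern = No


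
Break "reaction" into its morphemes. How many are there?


Word: "reaction"
Morphemes: re- + act + -ion
Each morpheme carries meaning
= 3 morphemes


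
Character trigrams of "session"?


Word: "session" (length 7)
Number of trigrams = 7 - 3 + 1 = 5
  Position 0: "ses"
  Position 1: "ess"
  Position 2: "ssi"
  Position 3: "sio"
  Position 4: "ion"
Trigrams = "ses", "ess", "ssi", "sio", "ion"


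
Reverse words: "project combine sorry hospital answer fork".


Original: "project combine sorry hospital answer fork"
Words (1..n): project | combine | sorry | hospital | answer | fork
Reversed (n..1): fork | answer | hospital | sorry | combine | project
Result = "fork answer hospital sorry combine project"


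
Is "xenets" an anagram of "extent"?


Word 1: "extent" → sorted: eenttx
Word 2: "xenets" → sorted: eenstx
Same letters? eenttx != eenstx
Anagram = No


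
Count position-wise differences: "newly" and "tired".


Comparing character by character (same length = 5):
  Pos 0: 'n' vs 't' !=
  Pos 1: 'e' vs 'i' !=
  Pos 2: 'w' vs 'r' !=
  Pos 3: 'l' vs 'e' !=
  Pos 4: 'y' vs 'd' !=
Hamming distance = 5


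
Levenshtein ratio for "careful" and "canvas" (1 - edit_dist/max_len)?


Word 1: "careful" (length 7)
Word 2: "canvas" (length 6)
One optimal edit sequence:
  1. keep 'c'
  2. keep 'a'
  3. delete 'r'  (+1)
  4. substitute 'e' -> 'n'  (+1)
  5. substitute 'f' -> 'v'  (+1)
  6. substitute 'u' -> 'a'  (+1)
  7. substitute 'l' -> 's'  (+1)
Edit distance = 5
Max length = max(7, 6) = 7
Similarity = 1 - 5/7
= 0.2857


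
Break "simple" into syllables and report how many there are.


Word: "simple"
Syllable breakdown: sim · ple
Counting: 2 parts
= 2 syllables


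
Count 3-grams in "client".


Word: "client" (length 6)
Number of 3-grams = length - 3 + 1 = 6 - 3 + 1
= 4


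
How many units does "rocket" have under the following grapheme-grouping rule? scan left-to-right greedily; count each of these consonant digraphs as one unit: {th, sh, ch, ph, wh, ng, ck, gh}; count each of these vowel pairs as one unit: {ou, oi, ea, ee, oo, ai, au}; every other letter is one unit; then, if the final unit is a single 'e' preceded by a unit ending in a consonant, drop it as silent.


Word: "rocket" (6 letters)
Left-to-right scan:
  1. 'r' (letter)
  2. 'o' (letter)
  3. 'ck' (digraph)
  4. 'e' (letter)
  5. 't' (letter)
Units from scan: 5
Sound units = 5 units


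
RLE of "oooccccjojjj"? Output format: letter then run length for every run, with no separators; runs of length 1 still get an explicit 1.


String: "oooccccjojjj"
Scanning for consecutive runs:
  'o' x 3
  'c' x 4
  'j' x 1
  'o' x 1
  'j' x 3
RLE = "o3c4j1o1j3"


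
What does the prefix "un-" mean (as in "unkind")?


Prefix: un-
Example: unkind = un- + kind
Meaning = not / reverse


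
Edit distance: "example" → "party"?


Word 1: "example" (length 7)
Word 2: "party" (length 5)
One optimal edit sequence (insert/delete/substitute each cost 1):
  1. delete 'e'  (+1)
  2. substitute 'x' -> 'p'  (+1)
  3. keep 'a'
  4. delete 'm'  (+1)
  5. substitute 'p' -> 'r'  (+1)
  6. substitute 'l' -> 't'  (+1)
  7. substitute 'e' -> 'y'  (+1)
Total edit operations: 6
Edit distance = 6


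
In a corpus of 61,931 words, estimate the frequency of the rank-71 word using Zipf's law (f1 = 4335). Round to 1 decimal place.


Zipf's law: f(r) = f(1) / r
f(1) = 4335
f(71) = 4335 / 71
= 61.1 occurrences


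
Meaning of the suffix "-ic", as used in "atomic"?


Suffix: -ic
Example: atomic = atom + -ic
Meaning = relating to


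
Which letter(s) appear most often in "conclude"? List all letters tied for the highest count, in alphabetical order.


Word: "conclude"
Letter counts:
  'c': 2
  'd': 1
  'e': 1
  'l': 1
  'n': 1
  'o': 1
  'u': 1
Maximum count = 2
Most frequent = 'c' (2 times each)


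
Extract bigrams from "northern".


Word: "northern" (length 8)
Number of bigrams = 8 - 2 + 1 = 7
  Position 0: "no"
  Position 1: "or"
  Position 2: "rt"
  Position 3: "th"
  Position 4: "he"
  Position 5: "er"
  Position 6: "rn"
Bigrams = "no", "or", "rt", "th", "he", "er", "rn"


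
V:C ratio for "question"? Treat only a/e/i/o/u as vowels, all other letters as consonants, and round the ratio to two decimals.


Word: "question"
Vowels (a,e,i,o,u): 4
Consonants: 4
Ratio = 4/4
= 1.00


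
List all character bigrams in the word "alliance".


Word: "alliance" (length 8)
Number of bigrams = 8 - 2 + 1 = 7
  Position 0: "al"
  Position 1: "ll"
  Position 2: "li"
  Position 3: "ia"
  Position 4: "an"
  Position 5: "nc"
  Position 6: "ce"
Bigrams = "al", "ll", "li", "ia", "an", "nc", "ce"


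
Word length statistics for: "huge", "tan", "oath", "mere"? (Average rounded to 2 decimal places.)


Lengths: "huge"=4, "tan"=3, "oath"=4, "mere"=4
Sum = 15, Count = 4
Average = 15/4 = 3.75
= avg=3.75, min=3, max=4


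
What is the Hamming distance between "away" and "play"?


Comparing character by character (same length = 4):
  Pos 0: 'a' vs 'p' !=
  Pos 1: 'w' vs 'l' !=
  Pos 2: 'a' vs 'a' =
  Pos 3: 'y' vs 'y' =
Hamming distance = 2


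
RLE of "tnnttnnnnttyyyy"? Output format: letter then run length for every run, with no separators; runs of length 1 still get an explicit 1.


String: "tnnttnnnnttyyyy"
Scanning for consecutive runs:
  't' x 1
  'n' x 2
  't' x 2
  'n' x 4
  't' x 2
  'y' x 4
RLE = "t1n2t2n4t2y4"


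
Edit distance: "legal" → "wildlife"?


Word 1: "legal" (length 5)
Word 2: "wildlife" (length 8)
One optimal edit sequence (insert/delete/substitute each cost 1):
  1. insert 'w'  (+1)
  2. insert 'i'  (+1)
  3. keep 'l'
  4. insert 'd'  (+1)
  5. substitute 'e' -> 'l'  (+1)
  6. substitute 'g' -> 'i'  (+1)
  7. substitute 'a' -> 'f'  (+1)
  8. substitute 'l' -> 'e'  (+1)
Total edit operations: 7
Edit distance = 7


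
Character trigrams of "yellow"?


Word: "yellow" (length 6)
Number of trigrams = 6 - 3 + 1 = 4
  Position 0: "yel"
  Position 1: "ell"
  Position 2: "llo"
  Position 3: "low"
Trigrams = "yel", "ell", "llo", "low"


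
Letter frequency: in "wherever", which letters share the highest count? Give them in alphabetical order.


Word: "wherever"
Letter counts:
  'e': 3
  'h': 1
  'r': 2
  'v': 1
  'w': 1
Maximum count = 3
Most frequent = 'e' (3 times each)


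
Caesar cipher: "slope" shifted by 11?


Word: "slope"
Shift: 11
Each letter → (letter + shift) mod 26:
  's' (18) + 11 = 3 → 'd'
  'l' (11) + 11 = 22 → 'w'
  'o' (14) + 11 = 25 → 'z'
  'p' (15) + 11 = 0 → 'a'
  'e' (4) + 11 = 15 → 'p'
Result = "dwzap"


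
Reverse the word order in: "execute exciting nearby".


Original: "execute exciting nearby"
Words (1..n): execute | exciting | nearby
Reversed (n..1): nearby | exciting | execute
Result = "nearby exciting execute"


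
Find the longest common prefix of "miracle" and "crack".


Word 1: "miracle"
Word 2: "crack"
Comparing from start:
  Pos 0: 'm' != 'c' (stop)
LCP = "" (length 0)


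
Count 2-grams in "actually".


Word: "actually" (length 8)
Number of 2-grams = length - 2 + 1 = 8 - 2 + 1
= 7


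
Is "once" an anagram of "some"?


Word 1: "some" → sorted: emos
Word 2: "once" → sorted: ceno
Same letters? emos != ceno
Anagram = No


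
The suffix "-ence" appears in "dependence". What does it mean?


Suffix: -ence
Example: dependence = depend + -ence
Meaning = state of


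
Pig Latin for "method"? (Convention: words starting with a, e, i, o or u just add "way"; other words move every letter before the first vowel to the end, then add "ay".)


Word: "method"
Starts with consonant(s) → move to end, add 'ay'
Consonant cluster: "m"
Pig Latin = "ethodmay"


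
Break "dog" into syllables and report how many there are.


Word: "dog"
Syllable breakdown: dog
Counting: 1 part
= 1 syllable


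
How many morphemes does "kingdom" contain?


Word: "kingdom"
Morphemes: king | -dom
Each morpheme carries meaning
= 2 morphemes


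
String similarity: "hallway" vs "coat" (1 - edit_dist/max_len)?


Word 1: "hallway" (length 7)
Word 2: "coat" (length 4)
One optimal edit sequence:
  1. delete 'h'  (+1)
  2. delete 'a'  (+1)
  3. delete 'l'  (+1)
  4. substitute 'l' -> 'c'  (+1)
  5. substitute 'w' -> 'o'  (+1)
  6. keep 'a'
  7. substitute 'y' -> 't'  (+1)
Edit distance = 6
Max length = max(7, 4) = 7
Similarity = 1 - 6/7
= 0.1429


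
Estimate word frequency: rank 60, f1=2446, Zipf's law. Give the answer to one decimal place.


Zipf's law: f(r) = f(1) / r
f(1) = 2446
f(60) = 2446 / 60
= 40.8 occurrences


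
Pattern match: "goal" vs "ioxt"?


Pattern of "goal": [0, 1, 2, 3]
Pattern of "ioxt": [0, 1, 2, 3]
Patterns match
Same pattern = Yes


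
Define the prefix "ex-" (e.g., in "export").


Prefix: ex-
Example: export = ex- + port
Meaning = out / former


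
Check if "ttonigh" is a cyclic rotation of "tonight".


Word: "tonight", Candidate: "ttonigh"
Method: check if candidate is substring of word+word
"tonighttonight" contains "ttonigh"? Yes
Is rotation = Yes


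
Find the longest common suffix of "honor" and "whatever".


Word 1: "honor"
Word 2: "whatever"
Comparing from end:
  Pos -1: 'r' == 'r'
  Pos -2: 'o' != 'e' (stop)
LCS = "r" (length 1)


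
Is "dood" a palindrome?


Word: "dood"
Reversed: "dood"
Forward == Backward? dood == dood
Palindrome = Yes


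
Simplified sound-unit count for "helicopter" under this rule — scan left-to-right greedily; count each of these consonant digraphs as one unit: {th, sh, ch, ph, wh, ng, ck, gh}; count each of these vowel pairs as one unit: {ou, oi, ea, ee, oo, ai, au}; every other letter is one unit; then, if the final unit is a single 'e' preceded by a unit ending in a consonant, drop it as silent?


Word: "helicopter" (10 letters)
Left-to-right scan:
  [1] 'h' (letter)
  [2] 'e' (letter)
  [3] 'l' (letter)
  [4] 'i' (letter)
  [5] 'c' (letter)
  [6] 'o' (letter)
  [7] 'p' (letter)
  [8] 't' (letter)
  [9] 'e' (letter)
  [10] 'r' (letter)
Units from scan: 10
Sound units = 10 units


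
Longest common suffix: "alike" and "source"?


Word 1: "alike"
Word 2: "source"
Comparing from end:
  Pos -1: 'e' == 'e'
  Pos -2: 'k' != 'c' (stop)
LCS = "e" (length 1)


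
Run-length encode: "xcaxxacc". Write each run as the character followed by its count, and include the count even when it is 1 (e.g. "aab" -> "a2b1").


String: "xcaxxacc"
Scanning for consecutive runs:
  'x' x 1
  'c' x 1
  'a' x 1
  'x' x 2
  'a' x 1
  'c' x 2
RLE = "x1c1a1x2a1c2"
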